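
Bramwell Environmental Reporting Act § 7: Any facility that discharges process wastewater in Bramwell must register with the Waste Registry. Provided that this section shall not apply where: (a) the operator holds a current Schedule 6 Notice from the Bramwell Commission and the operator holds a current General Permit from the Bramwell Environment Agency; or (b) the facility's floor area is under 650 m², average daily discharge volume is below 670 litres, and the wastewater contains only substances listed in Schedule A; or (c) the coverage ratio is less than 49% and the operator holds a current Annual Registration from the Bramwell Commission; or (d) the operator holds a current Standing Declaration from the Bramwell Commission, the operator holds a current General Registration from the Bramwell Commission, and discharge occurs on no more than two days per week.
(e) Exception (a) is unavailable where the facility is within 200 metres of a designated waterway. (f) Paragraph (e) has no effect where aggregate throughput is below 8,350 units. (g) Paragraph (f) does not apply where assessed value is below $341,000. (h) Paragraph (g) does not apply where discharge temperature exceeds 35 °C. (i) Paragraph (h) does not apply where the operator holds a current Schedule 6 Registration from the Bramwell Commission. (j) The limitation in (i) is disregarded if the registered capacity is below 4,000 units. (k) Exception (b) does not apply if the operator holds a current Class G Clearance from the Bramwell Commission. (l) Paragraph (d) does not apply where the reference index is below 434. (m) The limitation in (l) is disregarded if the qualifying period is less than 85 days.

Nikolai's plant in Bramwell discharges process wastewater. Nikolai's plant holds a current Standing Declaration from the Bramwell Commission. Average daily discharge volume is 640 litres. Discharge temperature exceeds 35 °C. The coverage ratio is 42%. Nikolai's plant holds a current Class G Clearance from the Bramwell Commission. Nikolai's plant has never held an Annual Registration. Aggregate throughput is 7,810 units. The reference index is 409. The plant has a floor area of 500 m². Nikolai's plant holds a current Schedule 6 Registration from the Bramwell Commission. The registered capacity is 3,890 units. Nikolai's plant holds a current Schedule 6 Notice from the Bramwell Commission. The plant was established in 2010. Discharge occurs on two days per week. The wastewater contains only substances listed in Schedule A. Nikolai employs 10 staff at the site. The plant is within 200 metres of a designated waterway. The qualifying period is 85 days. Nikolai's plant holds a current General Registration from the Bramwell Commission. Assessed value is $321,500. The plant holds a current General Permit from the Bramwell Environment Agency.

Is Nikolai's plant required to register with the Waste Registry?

No — exception (a) applies; Nikolai's plant is not required to register with the Waste Registry.

Exception (a)'s conditions are all satisfied: a current Schedule 6 Notice is held; a current General Permit is held. Under paragraphs (e)–(j): (e) would limit (a) — the plant is within 200 m of a designated waterway — but (f) sets (e) aside: (f) operates against (e): aggregate throughput is 7,810 units, below the 8,350 units limit. (g) is engaged (assessed value is $321,500, below the $341,000 limit), but is set aside by (h): (h) applies — discharge temperature exceeds 35 °C. (i) is triggered (a current Schedule 6 Registration is held), but is displaced by (j): (j) applies — the registered capacity is 3,890 units, below the 4,000 units limit. (a) remains available.
Exception (b) is satisfied on its face — the facility's floor area is 500 m², under the 650 m² limit; average daily discharge volume is 640 litres, below the 670 litres limit; the wastewater is Schedule-A-only. But applying paragraph (k): (k) operates against (b): a current Class G Clearance is held. (b) is therefore removed.
Exception (c) does not apply: no current Annual Registration is held.
Exception (d): a current Standing Declaration is held; a current General Registration is held; discharge occurs on no more than two days per week — every condition holds. But applying paragraphs (l)–(m): (l) operates against (d): the reference index is 409, below the 434 limit. (m) is not triggered (the qualifying period is 85 days, not less than 85 days), so (l) stands. So (d) is unavailable.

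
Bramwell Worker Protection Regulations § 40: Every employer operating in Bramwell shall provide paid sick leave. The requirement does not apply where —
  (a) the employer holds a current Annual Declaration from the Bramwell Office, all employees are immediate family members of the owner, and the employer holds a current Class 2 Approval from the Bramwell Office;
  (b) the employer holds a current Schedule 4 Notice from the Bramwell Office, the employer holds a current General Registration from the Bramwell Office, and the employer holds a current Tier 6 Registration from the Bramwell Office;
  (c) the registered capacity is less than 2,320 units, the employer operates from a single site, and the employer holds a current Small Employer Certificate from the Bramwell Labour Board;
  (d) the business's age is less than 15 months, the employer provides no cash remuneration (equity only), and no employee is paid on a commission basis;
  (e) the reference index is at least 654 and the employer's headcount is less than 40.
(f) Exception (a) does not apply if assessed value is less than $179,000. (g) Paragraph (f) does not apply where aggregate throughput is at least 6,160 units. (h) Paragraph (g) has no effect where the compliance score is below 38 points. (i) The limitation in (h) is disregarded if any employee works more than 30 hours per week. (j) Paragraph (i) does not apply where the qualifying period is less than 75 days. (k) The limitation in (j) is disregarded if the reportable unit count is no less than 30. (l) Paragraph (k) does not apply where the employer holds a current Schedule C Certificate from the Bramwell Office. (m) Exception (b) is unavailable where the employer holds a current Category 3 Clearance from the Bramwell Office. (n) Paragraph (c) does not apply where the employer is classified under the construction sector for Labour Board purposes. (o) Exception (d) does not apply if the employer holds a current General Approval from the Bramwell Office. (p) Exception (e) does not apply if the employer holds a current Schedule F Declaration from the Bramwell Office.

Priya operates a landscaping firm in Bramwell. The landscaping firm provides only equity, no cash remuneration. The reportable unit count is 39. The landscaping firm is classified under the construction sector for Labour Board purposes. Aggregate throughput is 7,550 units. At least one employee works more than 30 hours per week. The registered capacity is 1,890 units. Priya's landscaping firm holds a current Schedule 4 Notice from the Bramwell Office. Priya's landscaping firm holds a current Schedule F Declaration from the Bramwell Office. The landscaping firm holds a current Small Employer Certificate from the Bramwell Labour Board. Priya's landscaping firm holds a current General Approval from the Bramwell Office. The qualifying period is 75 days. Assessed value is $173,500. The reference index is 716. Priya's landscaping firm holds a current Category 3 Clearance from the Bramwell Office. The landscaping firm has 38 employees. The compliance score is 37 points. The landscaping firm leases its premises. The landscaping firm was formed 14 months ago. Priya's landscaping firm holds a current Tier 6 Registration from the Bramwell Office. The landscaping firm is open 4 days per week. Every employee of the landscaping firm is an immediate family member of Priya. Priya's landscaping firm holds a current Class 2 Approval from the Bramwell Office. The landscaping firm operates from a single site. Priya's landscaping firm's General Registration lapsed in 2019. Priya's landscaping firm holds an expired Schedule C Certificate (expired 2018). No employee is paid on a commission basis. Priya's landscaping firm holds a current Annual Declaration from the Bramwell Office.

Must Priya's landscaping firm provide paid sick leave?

No — exception (a) applies; Priya's landscaping firm is not required to provide paid sick leave.

All of (a)'s requirements are met (a current Annual Declaration is held; every employee is an immediate family member; a current Class 2 Approval is held). Applying paragraphs (f)–(l): (f) would limit (a) — assessed value is $173,500, less than the $179,000 limit — but (g) sets (f) aside: (g) operates against (f): aggregate throughput is 7,550 units, meeting the 6,160 units threshold. (h) operates (the compliance score is 37 points, below the 38 points limit), but is itself disapplied by (i): (i) operates against (h): at least one employee exceeds 30 hours/week. (j), which would lift (i), does not operate here — the qualifying period is 75 days, not less than 75 days. Exception (a) stands.
Exception (b) does not apply: no current General Registration is held.
Exception (c) is satisfied on its face — the registered capacity is 1,890 units, less than the 2,320 units limit; the employer operates from a single site; a current Small Employer Certificate is held. But: (n) is triggered — the landscaping firm is classified under the construction sector. So (c) is unavailable.
All of (d)'s requirements are met (the business's age is 14 months, less than the 15 months limit; remuneration is equity-only; no employee is paid on commission). Turning to paragraph (o): (o) is engaged — a current General Approval is held. Exception (d) does not apply.
Exception (e) is satisfied on its face — the reference index is 716, meeting the 654 threshold; the employer's headcount is 38, less than the 40 limit. But applying paragraph (p): (p) operates against (e): a current Schedule F Declaration is held. So (e) is unavailable.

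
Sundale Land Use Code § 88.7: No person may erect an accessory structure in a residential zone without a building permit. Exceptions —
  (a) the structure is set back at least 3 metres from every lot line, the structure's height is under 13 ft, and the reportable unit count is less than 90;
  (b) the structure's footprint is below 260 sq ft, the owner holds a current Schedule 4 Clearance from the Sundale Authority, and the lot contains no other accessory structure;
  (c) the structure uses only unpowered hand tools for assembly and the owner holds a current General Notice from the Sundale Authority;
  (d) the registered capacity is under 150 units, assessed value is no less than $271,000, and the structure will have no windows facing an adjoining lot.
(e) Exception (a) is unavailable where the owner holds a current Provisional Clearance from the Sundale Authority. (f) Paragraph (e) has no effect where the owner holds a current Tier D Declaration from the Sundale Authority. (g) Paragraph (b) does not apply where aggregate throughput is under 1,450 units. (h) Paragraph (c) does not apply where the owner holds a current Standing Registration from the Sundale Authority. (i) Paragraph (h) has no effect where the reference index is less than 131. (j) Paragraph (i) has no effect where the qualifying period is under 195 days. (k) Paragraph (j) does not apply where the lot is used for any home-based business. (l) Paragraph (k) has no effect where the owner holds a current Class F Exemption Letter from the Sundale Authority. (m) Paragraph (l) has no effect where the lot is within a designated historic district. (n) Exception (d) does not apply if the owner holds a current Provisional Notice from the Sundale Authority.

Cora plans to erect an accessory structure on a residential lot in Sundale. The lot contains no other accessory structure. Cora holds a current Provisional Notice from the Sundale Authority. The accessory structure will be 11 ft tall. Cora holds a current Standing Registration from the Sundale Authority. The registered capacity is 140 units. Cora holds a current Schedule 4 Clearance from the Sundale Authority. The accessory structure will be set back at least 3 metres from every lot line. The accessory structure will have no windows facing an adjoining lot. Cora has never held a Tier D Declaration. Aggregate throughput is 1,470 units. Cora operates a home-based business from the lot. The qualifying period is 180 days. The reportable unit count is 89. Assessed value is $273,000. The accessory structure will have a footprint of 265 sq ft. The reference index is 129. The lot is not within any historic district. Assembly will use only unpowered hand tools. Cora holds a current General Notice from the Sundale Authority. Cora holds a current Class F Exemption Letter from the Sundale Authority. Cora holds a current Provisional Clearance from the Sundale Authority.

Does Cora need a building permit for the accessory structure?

All of (a)'s requirements are met (the setback is at least 3 m on every side; the structure's height is 11 ft, under the 13 ft limit; the reportable unit count is 89, less than the 90 limit). But applying paragraphs (e)–(f): (e) operates — a current Provisional Clearance is held. (f) is inapplicable (the Tier D Declaration is not current), so (e) stands. Exception (a) does not apply.
Exception (b) fails — the structure's footprint is 265 sq ft, not below 260 sq ft.
Exception (c)'s conditions are all satisfied: assembly uses only hand tools; a current General Notice is held. But applying paragraphs (h)–(m): (h) is engaged — a current Standing Registration is held. (i) would limit (h) — the reference index is 129, less than the 131 limit — but (j) sets (i) aside: (j) operates against (i): the qualifying period is 180 days, under the 195 days limit. (k) applies (a home-based business operates on the lot), but is itself disapplied by (l): (l) applies — a current Class F Exemption Letter is held. (m), which would lift (l), is not triggered — the lot is not in a historic district. So (c) is unavailable.
All of (d)'s requirements are met (the registered capacity is 140 units, under the 150 units limit; assessed value is $273,000, meeting the $271,000 threshold; no windows face an adjoining lot). Turning to paragraph (n): (n) is triggered — a current Provisional Notice is held. So (d) is unavailable.
None of the exceptions is available; § 88.7 applies in full.

Yes — Cora must obtain a building permit.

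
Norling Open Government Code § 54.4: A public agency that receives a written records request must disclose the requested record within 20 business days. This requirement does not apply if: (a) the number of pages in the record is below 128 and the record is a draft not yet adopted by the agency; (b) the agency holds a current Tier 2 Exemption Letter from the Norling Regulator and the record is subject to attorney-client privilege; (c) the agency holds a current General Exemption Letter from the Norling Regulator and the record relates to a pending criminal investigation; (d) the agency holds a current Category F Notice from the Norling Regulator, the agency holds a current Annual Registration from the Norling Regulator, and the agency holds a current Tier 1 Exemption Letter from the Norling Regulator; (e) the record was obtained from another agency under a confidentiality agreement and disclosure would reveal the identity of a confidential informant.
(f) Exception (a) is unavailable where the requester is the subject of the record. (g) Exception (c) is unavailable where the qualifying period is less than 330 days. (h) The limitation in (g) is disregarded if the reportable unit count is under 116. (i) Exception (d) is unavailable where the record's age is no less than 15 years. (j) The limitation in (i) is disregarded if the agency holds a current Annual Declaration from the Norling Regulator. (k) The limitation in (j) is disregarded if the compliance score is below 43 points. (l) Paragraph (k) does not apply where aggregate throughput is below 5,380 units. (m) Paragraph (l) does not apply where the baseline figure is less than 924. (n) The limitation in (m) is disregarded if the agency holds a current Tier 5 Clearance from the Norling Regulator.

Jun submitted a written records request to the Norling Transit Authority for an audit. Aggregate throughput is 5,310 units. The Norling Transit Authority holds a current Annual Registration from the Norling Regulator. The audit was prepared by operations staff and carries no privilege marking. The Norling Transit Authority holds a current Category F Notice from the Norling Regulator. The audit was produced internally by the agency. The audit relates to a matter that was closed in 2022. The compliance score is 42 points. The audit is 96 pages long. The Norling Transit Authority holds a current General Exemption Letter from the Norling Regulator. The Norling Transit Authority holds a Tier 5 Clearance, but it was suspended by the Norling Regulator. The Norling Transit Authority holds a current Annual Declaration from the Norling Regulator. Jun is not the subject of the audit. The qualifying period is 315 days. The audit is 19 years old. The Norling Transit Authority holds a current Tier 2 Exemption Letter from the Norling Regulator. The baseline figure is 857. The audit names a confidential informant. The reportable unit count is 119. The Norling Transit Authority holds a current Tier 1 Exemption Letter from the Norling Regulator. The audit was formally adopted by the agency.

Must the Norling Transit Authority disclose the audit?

Exception (a) fails — the audit has been formally adopted.
Exception (b) does not apply: the audit carries no privilege marking.
Exception (c) requires that the record relates to a pending criminal investigation; but the audit relates to a closed matter, so (c) is unavailable.
All of (d)'s requirements are met (a current Category F Notice is held; a current Annual Registration is held; a current Tier 1 Exemption Letter is held). Turning to paragraphs (i)–(n): (i) operates against (d): the record's age is 19 years, meeting the 15 years threshold. (j) would limit (i) — a current Annual Declaration is held — but (k) sets (j) aside: (k) is triggered — the compliance score is 42 points, below the 43 points limit. (l) would limit (k) — aggregate throughput is 5,310 units, below the 5,380 units limit — but (m) sets (l) aside: (m) operates against (l): the baseline figure is 857, less than the 924 limit. (n) is not engaged (there is no Tier 5 Clearance in force), so (m) stands. (d) is therefore removed.
Exception (e) does not apply: the audit was produced internally.
No exception is made out. the Norling Transit Authority falls within the general rule.

Yes — the Norling Transit Authority must disclose the audit.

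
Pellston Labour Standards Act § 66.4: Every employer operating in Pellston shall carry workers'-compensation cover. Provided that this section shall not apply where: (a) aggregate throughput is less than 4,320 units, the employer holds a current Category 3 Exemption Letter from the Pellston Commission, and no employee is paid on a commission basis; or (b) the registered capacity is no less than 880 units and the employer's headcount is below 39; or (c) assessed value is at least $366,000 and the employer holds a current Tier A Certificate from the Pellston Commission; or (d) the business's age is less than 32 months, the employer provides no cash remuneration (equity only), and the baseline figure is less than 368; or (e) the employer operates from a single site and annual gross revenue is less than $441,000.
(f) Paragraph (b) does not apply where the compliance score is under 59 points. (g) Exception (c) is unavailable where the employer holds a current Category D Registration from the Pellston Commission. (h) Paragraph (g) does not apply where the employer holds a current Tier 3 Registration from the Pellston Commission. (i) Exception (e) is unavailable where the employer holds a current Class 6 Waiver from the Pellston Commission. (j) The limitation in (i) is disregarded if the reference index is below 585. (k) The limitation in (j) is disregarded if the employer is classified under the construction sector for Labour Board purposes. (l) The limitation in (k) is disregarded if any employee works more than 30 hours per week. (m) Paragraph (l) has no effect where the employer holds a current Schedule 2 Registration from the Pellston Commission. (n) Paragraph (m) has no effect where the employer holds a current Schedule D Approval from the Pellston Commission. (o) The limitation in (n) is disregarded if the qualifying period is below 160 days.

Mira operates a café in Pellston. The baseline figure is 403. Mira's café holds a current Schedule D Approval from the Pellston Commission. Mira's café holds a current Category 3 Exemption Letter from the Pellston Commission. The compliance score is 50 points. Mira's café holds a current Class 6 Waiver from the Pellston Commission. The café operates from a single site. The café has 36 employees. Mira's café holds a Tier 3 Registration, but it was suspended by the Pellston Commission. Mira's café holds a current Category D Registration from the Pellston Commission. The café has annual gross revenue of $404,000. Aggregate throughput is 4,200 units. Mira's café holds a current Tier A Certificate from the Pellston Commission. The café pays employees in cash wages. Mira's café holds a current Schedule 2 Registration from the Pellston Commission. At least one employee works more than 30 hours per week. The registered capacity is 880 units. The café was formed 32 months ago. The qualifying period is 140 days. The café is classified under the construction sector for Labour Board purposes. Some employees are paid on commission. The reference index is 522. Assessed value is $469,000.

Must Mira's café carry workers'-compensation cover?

Exception (a) does not apply: some employees are paid on commission.
Exception (b)'s conditions are all satisfied: the registered capacity is 880 units, meeting the 880 units threshold; the employer's headcount is 36, below the 39 limit. But: (f) is triggered — the compliance score is 50 points, under the 59 points limit. So (b) is unavailable.
Exception (c)'s conditions are all satisfied: assessed value is $469,000, meeting the $366,000 threshold; a current Tier A Certificate is held. However, paragraphs (g)–(h) must be considered: (g) is engaged — a current Category D Registration is held. (h) is inapplicable (the Tier 3 Registration is not current), so (g) stands. (c) is therefore removed.
Exception (d) does not apply: the business's age is 32 months, not less than 32 months.
Exception (e) is satisfied on its face — the employer operates from a single site; annual gross revenue is $404,000, less than the $441,000 limit. However, paragraphs (i)–(o) must be considered: (i) applies — a current Class 6 Waiver is held. (j) would limit (i) — the reference index is 522, below the 585 limit — but (k) sets (j) aside: (k) is engaged — the café is classified under the construction sector. (l) applies (at least one employee exceeds 30 hours/week), but is overridden by (m): (m) operates — a current Schedule 2 Registration is held. (n) is triggered (a current Schedule D Approval is held), but is set aside by (o): (o) is engaged — the qualifying period is 140 days, below the 160 days limit. So (e) is unavailable.
Every exception is unavailable, so the rule governs.

Yes — Mira's café must carry workers'-compensation cover.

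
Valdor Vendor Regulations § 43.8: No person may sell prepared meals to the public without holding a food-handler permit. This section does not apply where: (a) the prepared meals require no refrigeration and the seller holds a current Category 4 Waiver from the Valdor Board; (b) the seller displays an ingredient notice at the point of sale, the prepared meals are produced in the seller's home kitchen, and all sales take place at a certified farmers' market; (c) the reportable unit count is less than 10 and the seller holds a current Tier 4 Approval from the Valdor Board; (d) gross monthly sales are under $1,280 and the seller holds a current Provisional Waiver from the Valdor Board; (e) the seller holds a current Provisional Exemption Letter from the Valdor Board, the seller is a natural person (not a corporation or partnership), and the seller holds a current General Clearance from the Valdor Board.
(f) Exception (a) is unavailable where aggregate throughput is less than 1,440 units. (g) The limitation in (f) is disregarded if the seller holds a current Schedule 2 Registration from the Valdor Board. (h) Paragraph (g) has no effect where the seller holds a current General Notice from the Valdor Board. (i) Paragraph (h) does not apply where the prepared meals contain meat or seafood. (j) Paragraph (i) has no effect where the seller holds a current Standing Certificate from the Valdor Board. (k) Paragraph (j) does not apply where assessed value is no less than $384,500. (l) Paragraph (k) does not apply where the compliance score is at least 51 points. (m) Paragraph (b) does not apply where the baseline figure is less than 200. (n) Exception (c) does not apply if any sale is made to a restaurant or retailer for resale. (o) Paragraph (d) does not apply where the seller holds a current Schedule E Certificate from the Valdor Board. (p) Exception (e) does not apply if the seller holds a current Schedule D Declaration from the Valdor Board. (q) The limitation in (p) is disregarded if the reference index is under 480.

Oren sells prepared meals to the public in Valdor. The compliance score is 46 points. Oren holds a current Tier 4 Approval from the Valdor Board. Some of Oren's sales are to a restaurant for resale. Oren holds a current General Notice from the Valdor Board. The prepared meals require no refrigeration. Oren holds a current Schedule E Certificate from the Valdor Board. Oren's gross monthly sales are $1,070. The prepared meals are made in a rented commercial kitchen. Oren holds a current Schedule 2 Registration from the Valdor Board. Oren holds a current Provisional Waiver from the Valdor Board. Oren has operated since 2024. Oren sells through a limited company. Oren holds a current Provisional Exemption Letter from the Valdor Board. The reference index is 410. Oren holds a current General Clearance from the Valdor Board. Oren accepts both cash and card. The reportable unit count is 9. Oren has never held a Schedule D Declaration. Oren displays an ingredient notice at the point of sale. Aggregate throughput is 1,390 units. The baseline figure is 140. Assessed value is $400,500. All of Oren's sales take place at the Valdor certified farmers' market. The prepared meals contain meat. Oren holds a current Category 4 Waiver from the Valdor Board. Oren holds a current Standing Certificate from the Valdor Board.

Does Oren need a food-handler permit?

Exception (a) is satisfied on its face — the prepared meals are shelf-stable; a current Category 4 Waiver is held. Applying paragraphs (f)–(l): (f) would limit (a) — aggregate throughput is 1,390 units, less than the 1,440 units limit — but (g) sets (f) aside: (g) is triggered — a current Schedule 2 Registration is held. (h) would limit (g) — a current General Notice is held — but (i) sets (h) aside: (i) is triggered — the prepared meals contain meat. (j) would limit (i) — a current Standing Certificate is held — but (k) sets (j) aside: (k) operates against (j): assessed value is $400,500, meeting the $384,500 threshold. (l) is not triggered (the compliance score is 46 points, short of 51 points), so (k) stands. (a) remains available.
Exception (b) requires that the prepared meals are produced in the seller's home kitchen; but the prepared meals are made in a commercial kitchen, not a home kitchen, so (b) is unavailable.
Exception (c): the reportable unit count is 9, less than the 10 limit; a current Tier 4 Approval is held — every condition holds. But: (n) is engaged — some sales are to a restaurant for resale. So (c) is unavailable.
All of (d)'s requirements are met (gross monthly sales are $1,070, under the $1,280 limit; a current Provisional Waiver is held). But: (o) operates — a current Schedule E Certificate is held. (d) is therefore removed.
Exception (e) fails — the seller operates through a limited company.

No — exception (a) applies; Oren is not required to hold a food-handler permit.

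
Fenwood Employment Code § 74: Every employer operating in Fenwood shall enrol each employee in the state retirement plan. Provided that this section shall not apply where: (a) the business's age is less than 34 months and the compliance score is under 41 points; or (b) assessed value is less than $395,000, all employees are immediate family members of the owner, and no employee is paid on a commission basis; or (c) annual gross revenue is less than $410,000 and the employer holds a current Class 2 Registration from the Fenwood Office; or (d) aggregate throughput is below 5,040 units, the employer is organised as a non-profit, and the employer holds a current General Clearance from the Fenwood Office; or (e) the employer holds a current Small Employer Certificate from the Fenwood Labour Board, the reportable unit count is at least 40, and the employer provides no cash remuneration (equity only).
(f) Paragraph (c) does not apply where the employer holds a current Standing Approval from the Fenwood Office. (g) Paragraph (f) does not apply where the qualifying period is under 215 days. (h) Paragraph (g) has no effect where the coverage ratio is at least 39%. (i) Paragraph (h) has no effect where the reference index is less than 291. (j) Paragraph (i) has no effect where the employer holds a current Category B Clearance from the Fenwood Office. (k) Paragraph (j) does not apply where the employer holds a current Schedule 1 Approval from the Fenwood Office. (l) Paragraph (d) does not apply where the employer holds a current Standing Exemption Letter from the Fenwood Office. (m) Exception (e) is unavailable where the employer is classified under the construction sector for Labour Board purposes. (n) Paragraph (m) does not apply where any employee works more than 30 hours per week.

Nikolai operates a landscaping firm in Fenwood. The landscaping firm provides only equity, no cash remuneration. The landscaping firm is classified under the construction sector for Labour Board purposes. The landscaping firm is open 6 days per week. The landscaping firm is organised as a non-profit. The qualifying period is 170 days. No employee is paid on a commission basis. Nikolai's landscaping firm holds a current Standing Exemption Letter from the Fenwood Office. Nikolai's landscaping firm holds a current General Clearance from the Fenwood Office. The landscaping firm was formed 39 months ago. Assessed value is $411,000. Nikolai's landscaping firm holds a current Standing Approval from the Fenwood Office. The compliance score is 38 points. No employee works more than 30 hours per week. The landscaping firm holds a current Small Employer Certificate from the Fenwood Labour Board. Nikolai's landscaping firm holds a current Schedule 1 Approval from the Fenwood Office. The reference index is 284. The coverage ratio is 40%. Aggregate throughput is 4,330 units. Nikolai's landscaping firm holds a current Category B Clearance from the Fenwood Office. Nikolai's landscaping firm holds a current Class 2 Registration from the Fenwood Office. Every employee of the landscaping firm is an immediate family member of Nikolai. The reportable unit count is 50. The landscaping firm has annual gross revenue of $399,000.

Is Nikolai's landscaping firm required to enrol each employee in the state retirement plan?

No — exception (c) applies; Nikolai's landscaping firm is not required to enrol each employee in the state retirement plan.

Exception (a) fails — the business's age is 39 months, not less than 34 months.
Exception (b) does not apply: assessed value is $411,000, not less than $395,000.
Exception (c): annual gross revenue is $399,000, less than the $410,000 limit; a current Class 2 Registration is held — every condition holds. Considering the limiting provisions: (f) would limit (c) — a current Standing Approval is held — but (g) sets (f) aside: (g) applies — the qualifying period is 170 days, under the 215 days limit. (h) operates (the coverage ratio is 40%, meeting the 39% threshold), but is displaced by (i): (i) operates — the reference index is 284, less than the 291 limit. (j) would limit (i) — a current Category B Clearance is held — but (k) sets (j) aside: (k) is engaged — a current Schedule 1 Approval is held. So (c) applies.
Exception (d): aggregate throughput is 4,330 units, below the 5,040 units limit; the employer is a non-profit; a current General Clearance is held — every condition holds. But: (l) is triggered — a current Standing Exemption Letter is held. Exception (d) does not apply.
Exception (e): a current Small Employer Certificate is held; the reportable unit count is 50, meeting the 40 threshold; remuneration is equity-only — every condition holds. However, paragraphs (m)–(n) must be considered: (m) operates against (e): the landscaping firm is classified under the construction sector. (n) is inapplicable (no employee exceeds 30 hours/week), so (m) stands. So (e) is unavailable.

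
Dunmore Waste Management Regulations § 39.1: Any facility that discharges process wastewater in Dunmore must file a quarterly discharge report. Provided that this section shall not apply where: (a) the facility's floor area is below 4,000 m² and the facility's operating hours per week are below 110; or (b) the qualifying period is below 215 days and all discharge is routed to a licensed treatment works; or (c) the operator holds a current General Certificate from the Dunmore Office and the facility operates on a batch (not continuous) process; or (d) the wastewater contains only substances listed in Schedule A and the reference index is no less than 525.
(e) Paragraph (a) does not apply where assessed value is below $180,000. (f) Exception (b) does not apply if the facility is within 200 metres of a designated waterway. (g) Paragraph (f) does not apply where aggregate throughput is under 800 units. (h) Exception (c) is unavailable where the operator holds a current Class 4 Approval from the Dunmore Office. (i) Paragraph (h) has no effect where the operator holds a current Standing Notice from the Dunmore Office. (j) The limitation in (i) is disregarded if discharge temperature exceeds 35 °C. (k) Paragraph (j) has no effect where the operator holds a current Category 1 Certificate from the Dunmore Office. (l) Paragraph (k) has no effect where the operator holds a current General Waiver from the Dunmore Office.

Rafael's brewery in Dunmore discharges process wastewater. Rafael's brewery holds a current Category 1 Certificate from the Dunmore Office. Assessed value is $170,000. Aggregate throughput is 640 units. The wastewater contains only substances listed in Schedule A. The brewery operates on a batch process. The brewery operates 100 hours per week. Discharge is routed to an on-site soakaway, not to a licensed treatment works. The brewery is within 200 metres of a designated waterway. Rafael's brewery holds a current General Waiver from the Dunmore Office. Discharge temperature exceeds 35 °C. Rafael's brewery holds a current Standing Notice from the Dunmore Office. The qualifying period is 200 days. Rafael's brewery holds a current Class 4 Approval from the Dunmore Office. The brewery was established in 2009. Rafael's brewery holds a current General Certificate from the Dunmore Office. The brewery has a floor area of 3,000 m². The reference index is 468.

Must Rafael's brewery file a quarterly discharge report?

Exception (a) is satisfied on its face — the facility's floor area is 3,000 m², below the 4,000 m² limit; the facility's operating hours per week are 100, below the 110 limit. But: (e) is engaged — assessed value is $170,000, below the $180,000 limit. Exception (a) does not apply.
Exception (b) does not apply: discharge is not routed to a licensed treatment works.
Exception (c) is satisfied on its face — a current General Certificate is held; the facility operates on a batch process. But applying paragraphs (h)–(l): (h) operates against (c): a current Class 4 Approval is held. (i) would limit (h) — a current Standing Notice is held — but (j) sets (i) aside: (j) operates against (i): discharge temperature exceeds 35 °C. (k) would limit (j) — a current Category 1 Certificate is held — but (l) sets (k) aside: (l) operates against (k): a current General Waiver is held. (c) is therefore removed.
Exception (d) requires that the reference index is no less than 525; but the reference index is 468, short of 525, so (d) is unavailable.
None of the exceptions is available; § 39.1 applies in full.

Yes — Rafael's brewery must file a quarterly discharge report.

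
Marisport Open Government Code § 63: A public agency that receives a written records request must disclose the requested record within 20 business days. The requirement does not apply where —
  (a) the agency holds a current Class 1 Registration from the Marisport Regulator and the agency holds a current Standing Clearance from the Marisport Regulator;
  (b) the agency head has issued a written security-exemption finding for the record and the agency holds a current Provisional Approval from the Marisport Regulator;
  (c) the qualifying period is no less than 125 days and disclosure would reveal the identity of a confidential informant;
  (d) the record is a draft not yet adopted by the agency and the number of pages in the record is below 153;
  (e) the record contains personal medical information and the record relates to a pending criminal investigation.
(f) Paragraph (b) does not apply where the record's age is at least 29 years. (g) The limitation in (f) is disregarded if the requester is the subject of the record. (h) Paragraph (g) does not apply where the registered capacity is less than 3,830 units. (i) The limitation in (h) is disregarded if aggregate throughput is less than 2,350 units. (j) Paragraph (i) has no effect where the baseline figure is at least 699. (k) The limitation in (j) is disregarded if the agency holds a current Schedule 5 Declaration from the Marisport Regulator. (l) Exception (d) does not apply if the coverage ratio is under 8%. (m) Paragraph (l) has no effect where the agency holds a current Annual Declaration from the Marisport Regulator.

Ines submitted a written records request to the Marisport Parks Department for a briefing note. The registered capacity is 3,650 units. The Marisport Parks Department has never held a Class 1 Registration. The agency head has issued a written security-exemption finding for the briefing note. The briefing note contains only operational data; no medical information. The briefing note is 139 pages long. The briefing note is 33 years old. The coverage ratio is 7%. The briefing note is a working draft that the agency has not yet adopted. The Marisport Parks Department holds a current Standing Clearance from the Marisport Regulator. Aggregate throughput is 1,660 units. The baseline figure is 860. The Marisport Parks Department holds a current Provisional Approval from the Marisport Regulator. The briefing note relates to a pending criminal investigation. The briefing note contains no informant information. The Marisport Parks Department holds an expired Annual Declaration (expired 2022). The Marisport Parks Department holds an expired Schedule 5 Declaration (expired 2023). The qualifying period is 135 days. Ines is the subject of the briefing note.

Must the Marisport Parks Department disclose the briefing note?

Exception (a) fails — the Class 1 Registration is not current.
Exception (b)'s conditions are all satisfied: a written security-exemption finding has been issued; a current Provisional Approval is held. Turning to paragraphs (f)–(k): (f) operates — the record's age is 33 years, meeting the 29 years threshold. (g) would limit (f) — Ines is the subject of the briefing note — but (h) sets (g) aside: (h) is engaged — the registered capacity is 3,650 units, less than the 3,830 units limit. (i) is triggered (aggregate throughput is 1,660 units, less than the 2,350 units limit), but yields to (j): (j) applies — the baseline figure is 860, meeting the 699 threshold. (k) is not engaged (no current Schedule 5 Declaration is held), so (j) stands. (b) is therefore removed.
Exception (c) requires that disclosure would reveal the identity of a confidential informant; but the briefing note contains no informant information, so (c) is unavailable.
Exception (d) is satisfied on its face — the briefing note is an unadopted draft; the number of pages in the record is 139, below the 153 limit. However, paragraphs (l)–(m) must be considered: (l) operates against (d): the coverage ratio is 7%, under the 8% limit. (m), which would lift (l), is inapplicable — no current Annual Declaration is held. Exception (d) does not apply.
Exception (e) requires that the record contains personal medical information; but the briefing note contains only operational data, so (e) is unavailable.
Every exception is unavailable, so the rule governs.

Yes — the Marisport Parks Department must disclose the briefing note.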